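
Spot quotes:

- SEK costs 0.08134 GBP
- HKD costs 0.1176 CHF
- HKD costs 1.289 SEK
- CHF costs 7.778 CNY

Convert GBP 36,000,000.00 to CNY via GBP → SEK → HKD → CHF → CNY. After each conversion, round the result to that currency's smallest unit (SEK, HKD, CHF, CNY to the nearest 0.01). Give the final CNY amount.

GBP 36,000,000.00 ÷ 0.08134 = SEK 442,586,673.22
SEK 442,586,673.22 ÷ 1.289 = HKD 343,356,612.27
HKD 343,356,612.27 × 0.1176 = CHF 40,378,737.60
CHF 40,378,737.60 × 7.778 = CNY 314,065,821.05

CNY 314,065,821.05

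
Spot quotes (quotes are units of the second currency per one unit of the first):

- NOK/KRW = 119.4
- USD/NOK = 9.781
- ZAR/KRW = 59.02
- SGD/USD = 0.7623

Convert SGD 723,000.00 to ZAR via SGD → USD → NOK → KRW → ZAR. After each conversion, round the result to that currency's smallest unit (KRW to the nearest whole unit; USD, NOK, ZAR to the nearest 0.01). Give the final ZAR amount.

ZAR 10,905,676.16

SGD 723,000.00 × 0.7623 = USD 551,142.90
USD 551,142.90 × 9.781 = NOK 5,390,728.70
NOK 5,390,728.70 × 119.4 = KRW 643,653,007
KRW 643,653,007 ÷ 59.02 = ZAR 10,905,676.16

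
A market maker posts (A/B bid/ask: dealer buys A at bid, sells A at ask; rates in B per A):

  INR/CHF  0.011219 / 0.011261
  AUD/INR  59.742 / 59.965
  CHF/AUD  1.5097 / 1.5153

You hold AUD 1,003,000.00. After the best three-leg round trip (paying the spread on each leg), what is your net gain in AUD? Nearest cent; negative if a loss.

Best loop AUD → INR → CHF → AUD:
AUD 1,003,000.00 × 59.742 (sell AUD at bid) = INR 59,921,226.00
INR 59,921,226.00 × 0.011219 (sell INR at bid) = CHF 672,256.23
CHF 672,256.23 × 1.5097 (sell CHF at bid) = AUD 1,014,905.24

Net profit: AUD 11,905.24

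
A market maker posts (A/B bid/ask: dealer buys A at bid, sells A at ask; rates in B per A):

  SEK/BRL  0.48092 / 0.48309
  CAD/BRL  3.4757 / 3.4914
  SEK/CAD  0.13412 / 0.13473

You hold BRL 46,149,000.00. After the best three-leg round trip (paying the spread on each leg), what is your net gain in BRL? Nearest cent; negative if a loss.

Net profit: BRL 1,032,442.63

Best loop BRL → CAD → SEK → BRL:
BRL 46,149,000.00 ÷ 3.4914 (buy CAD at ask) = CAD 13,217,906.86
CAD 13,217,906.86 ÷ 0.13473 (buy SEK at ask) = SEK 98,106,634.43
SEK 98,106,634.43 × 0.48092 (sell SEK at bid) = BRL 47,181,442.63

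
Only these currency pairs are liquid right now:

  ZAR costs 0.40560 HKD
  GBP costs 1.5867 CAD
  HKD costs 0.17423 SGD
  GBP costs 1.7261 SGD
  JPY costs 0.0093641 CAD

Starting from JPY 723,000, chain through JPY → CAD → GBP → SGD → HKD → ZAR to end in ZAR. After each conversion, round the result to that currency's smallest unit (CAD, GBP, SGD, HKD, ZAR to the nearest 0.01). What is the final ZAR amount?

JPY 723,000 × 0.0093641 = CAD 6,770.24
CAD 6,770.24 ÷ 1.5867 = GBP 4,266.87
GBP 4,266.87 × 1.7261 = SGD 7,365.04
SGD 7,365.04 ÷ 0.17423 = HKD 42,271.94
HKD 42,271.94 ÷ 0.40560 = ZAR 104,220.76

ZAR 104,220.76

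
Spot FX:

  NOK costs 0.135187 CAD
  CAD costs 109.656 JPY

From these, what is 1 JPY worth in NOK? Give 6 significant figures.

JPY/NOK = 0.0674579

1 JPY ÷ 109.656 = 0.00911943 CAD
0.00911943 CAD ÷ 0.135187 = 0.0674579 NOK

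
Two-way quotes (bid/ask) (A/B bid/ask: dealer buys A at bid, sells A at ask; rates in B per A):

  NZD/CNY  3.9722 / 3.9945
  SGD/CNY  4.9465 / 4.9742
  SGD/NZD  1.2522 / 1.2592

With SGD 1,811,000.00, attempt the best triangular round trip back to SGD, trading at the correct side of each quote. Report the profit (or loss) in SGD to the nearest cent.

Best loop SGD → NZD → CNY → SGD:
SGD 1,811,000.00 × 1.2522 (sell SGD at bid) = NZD 2,267,734.20
NZD 2,267,734.20 × 3.9722 (sell NZD at bid) = CNY 9,007,893.79
CNY 9,007,893.79 ÷ 4.9742 (buy SGD at ask) = SGD 1,810,923.12

Net result: SGD -76.88 (no profitable arbitrage after spreads)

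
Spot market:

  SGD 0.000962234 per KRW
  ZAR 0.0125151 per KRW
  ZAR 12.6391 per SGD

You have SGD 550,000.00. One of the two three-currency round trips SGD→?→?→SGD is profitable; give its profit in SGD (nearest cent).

Profit: SGD 15,978.80

Profitable loop is SGD → KRW → ZAR → SGD:
SGD 550,000.00 ÷ 0.000962234 = KRW 571,586,537
KRW 571,586,537 × 0.0125151 = ZAR 7,153,462.67
ZAR 7,153,462.67 ÷ 12.6391 = SGD 565,978.80
Profit = SGD 565,978.80 − SGD 550,000.00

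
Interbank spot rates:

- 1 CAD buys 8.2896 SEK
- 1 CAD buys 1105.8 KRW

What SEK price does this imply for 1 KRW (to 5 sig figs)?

KRW/SEK = 0.0074965

1 KRW ÷ 1105.8 = 0.000904323 CAD
0.000904323 CAD × 8.2896 = 0.00749647 SEK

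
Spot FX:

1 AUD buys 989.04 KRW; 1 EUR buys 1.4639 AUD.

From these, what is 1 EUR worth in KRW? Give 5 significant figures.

1 EUR × 1.4639 = 1.4639 AUD
1.4639 AUD × 989.04 = 1447.86 KRW

EUR/KRW = 1447.9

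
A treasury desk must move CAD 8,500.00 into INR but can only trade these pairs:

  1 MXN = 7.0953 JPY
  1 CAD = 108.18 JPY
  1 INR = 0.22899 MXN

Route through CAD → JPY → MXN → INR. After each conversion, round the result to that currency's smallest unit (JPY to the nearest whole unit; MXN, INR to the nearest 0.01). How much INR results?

INR 565,950.74

CAD 8,500.00 × 108.18 = JPY 919,530
JPY 919,530 ÷ 7.0953 = MXN 129,597.06
MXN 129,597.06 ÷ 0.22899 = INR 565,950.74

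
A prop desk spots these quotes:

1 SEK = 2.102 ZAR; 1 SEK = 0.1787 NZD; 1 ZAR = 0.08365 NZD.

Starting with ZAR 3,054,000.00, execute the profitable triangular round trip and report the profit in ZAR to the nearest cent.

Profitable loop is ZAR → SEK → NZD → ZAR:
ZAR 3,054,000.00 ÷ 2.102 = SEK 1,452,902.00
SEK 1,452,902.00 × 0.1787 = NZD 259,633.59
NZD 259,633.59 ÷ 0.08365 = ZAR 3,103,808.57
Profit = ZAR 3,103,808.57 − ZAR 3,054,000.00

Profit: ZAR 49,808.57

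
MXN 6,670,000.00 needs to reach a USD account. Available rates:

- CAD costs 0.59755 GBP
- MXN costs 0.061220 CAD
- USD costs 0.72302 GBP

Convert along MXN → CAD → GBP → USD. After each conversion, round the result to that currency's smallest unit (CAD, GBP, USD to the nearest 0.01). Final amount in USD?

USD 337,476.16

MXN 6,670,000.00 × 0.061220 = CAD 408,337.40
CAD 408,337.40 × 0.59755 = GBP 244,002.01
GBP 244,002.01 ÷ 0.72302 = USD 337,476.16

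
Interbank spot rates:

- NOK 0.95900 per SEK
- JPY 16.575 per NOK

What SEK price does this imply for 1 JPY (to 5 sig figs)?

JPY/SEK = 0.062911

1 JPY ÷ 16.575 = 0.0603318 NOK
0.0603318 NOK ÷ 0.95900 = 0.0629112 SEK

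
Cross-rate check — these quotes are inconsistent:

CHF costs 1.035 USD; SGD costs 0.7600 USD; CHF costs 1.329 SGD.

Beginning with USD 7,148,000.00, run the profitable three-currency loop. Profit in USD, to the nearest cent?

Profit: USD 176,640.61

Profitable loop is USD → SGD → CHF → USD:
USD 7,148,000.00 ÷ 0.7600 = SGD 9,405,263.16
SGD 9,405,263.16 ÷ 1.329 = CHF 7,076,947.45
CHF 7,076,947.45 × 1.035 = USD 7,324,640.61
Profit = USD 7,324,640.61 − USD 7,148,000.00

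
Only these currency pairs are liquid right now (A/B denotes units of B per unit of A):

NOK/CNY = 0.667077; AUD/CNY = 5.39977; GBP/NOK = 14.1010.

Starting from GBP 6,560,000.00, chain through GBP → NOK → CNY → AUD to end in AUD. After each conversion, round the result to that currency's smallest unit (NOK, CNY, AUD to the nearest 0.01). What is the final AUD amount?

GBP 6,560,000.00 × 14.1010 = NOK 92,502,560.00
NOK 92,502,560.00 × 0.667077 = CNY 61,706,330.22
CNY 61,706,330.22 ÷ 5.39977 = AUD 11,427,584.92

AUD 11,427,584.92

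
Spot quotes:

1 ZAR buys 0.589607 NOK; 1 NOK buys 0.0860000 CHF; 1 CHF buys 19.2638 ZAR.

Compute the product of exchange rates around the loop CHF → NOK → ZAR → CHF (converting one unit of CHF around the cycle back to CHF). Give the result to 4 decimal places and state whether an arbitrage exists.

1.0238 (arbitrage exists)

Around CHF → NOK → ZAR → CHF: 1 ÷ 0.0860000 ÷ 0.589607 ÷ 19.2638 = 1.023757
Product > 1; profitable direction is CHF → NOK → ZAR → CHF.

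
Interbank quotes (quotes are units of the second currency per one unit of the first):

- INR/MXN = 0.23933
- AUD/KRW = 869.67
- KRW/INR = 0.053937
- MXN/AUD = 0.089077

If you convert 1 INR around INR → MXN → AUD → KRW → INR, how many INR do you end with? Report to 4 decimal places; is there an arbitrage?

1.0000 (no arbitrage)

Around INR → MXN → AUD → KRW → INR: 1 × 0.23933 × 0.089077 × 869.67 × 0.053937 = 1.000009
Product ≈ 1 (deviation 0.001%, within rounding noise).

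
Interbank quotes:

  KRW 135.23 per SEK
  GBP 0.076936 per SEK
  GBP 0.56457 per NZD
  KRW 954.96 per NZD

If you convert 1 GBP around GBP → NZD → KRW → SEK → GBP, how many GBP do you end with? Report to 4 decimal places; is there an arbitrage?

Around GBP → NZD → KRW → SEK → GBP: 1 ÷ 0.56457 × 954.96 ÷ 135.23 × 0.076936 = 0.962330
Product < 1; profitable direction is GBP → SEK → KRW → NZD → GBP.

0.9623 (arbitrage exists)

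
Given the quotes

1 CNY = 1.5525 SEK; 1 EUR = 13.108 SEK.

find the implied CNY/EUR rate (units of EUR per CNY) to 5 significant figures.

CNY/EUR = 0.11844

1 CNY × 1.5525 = 1.5525 SEK
1.5525 SEK ÷ 13.108 = 0.118439 EUR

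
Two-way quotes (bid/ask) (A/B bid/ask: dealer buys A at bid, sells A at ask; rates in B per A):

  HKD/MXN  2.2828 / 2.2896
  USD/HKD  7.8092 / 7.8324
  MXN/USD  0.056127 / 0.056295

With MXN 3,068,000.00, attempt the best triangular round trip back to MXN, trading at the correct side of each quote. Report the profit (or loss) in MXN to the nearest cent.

Best loop MXN → USD → HKD → MXN:
MXN 3,068,000.00 × 0.056127 (sell MXN at bid) = USD 172,197.64
USD 172,197.64 × 7.8092 (sell USD at bid) = HKD 1,344,725.78
HKD 1,344,725.78 × 2.2828 (sell HKD at bid) = MXN 3,069,740.01

Net profit: MXN 1,740.01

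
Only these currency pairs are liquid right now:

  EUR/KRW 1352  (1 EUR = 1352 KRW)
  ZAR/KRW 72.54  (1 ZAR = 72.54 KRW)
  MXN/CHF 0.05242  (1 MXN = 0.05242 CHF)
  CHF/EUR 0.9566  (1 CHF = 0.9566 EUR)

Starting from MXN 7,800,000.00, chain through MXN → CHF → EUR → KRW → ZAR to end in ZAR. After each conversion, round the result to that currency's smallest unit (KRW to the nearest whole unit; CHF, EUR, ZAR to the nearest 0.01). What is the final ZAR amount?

ZAR 7,289,892.68

MXN 7,800,000.00 × 0.05242 = CHF 408,876.00
CHF 408,876.00 × 0.9566 = EUR 391,130.78
EUR 391,130.78 × 1352 = KRW 528,808,815
KRW 528,808,815 ÷ 72.54 = ZAR 7,289,892.68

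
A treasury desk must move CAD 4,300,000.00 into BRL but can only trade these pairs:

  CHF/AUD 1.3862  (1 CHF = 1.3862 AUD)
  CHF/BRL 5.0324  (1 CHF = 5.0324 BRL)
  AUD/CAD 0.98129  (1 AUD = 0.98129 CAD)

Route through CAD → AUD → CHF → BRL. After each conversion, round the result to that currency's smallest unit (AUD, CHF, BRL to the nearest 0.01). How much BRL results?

CAD 4,300,000.00 ÷ 0.98129 = AUD 4,381,986.98
AUD 4,381,986.98 ÷ 1.3862 = CHF 3,161,150.61
CHF 3,161,150.61 × 5.0324 = BRL 15,908,174.33

BRL 15,908,174.33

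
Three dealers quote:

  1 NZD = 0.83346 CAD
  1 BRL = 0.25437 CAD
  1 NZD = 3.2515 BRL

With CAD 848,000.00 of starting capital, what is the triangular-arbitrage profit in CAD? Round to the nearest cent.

Profit: CAD 6,537.18

Profitable loop is CAD → BRL → NZD → CAD:
CAD 848,000.00 ÷ 0.25437 = BRL 3,333,726.46
BRL 3,333,726.46 ÷ 3.2515 = NZD 1,025,288.78
NZD 1,025,288.78 × 0.83346 = CAD 854,537.18
Profit = CAD 854,537.18 − CAD 848,000.00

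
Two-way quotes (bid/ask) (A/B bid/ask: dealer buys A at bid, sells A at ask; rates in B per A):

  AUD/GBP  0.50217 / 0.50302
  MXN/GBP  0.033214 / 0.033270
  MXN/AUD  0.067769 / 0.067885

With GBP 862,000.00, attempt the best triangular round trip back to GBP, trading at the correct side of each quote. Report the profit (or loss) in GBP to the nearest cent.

Best loop GBP → MXN → AUD → GBP:
GBP 862,000.00 ÷ 0.033270 (buy MXN at ask) = MXN 25,909,227.53
MXN 25,909,227.53 × 0.067769 (sell MXN at bid) = AUD 1,755,842.44
AUD 1,755,842.44 × 0.50217 (sell AUD at bid) = GBP 881,731.40

Net profit: GBP 19,731.40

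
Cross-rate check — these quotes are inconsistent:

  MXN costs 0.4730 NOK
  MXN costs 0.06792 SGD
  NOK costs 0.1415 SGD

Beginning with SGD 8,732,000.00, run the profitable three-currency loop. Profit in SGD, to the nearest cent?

Profit: SGD 129,226.22

Profitable loop is SGD → NOK → MXN → SGD:
SGD 8,732,000.00 ÷ 0.1415 = NOK 61,710,247.35
NOK 61,710,247.35 ÷ 0.4730 = MXN 130,465,639.22
MXN 130,465,639.22 × 0.06792 = SGD 8,861,226.22
Profit = SGD 8,861,226.22 − SGD 8,732,000.00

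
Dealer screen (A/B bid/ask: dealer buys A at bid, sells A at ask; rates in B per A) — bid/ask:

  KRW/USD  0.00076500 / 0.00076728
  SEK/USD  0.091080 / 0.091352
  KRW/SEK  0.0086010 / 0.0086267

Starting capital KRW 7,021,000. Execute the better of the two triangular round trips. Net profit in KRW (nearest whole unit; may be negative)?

Best loop KRW → SEK → USD → KRW:
KRW 7,021,000 × 0.0086010 (sell KRW at bid) = SEK 60,387.62
SEK 60,387.62 × 0.091080 (sell SEK at bid) = USD 5,500.10
USD 5,500.10 ÷ 0.00076728 (buy KRW at ask) = KRW 7,168,315

Net profit: KRW 147,315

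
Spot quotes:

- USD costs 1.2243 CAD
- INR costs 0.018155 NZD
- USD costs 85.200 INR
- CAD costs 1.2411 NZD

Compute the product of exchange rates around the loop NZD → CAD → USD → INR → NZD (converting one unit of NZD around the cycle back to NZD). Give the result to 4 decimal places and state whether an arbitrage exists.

Around NZD → CAD → USD → INR → NZD: 1 ÷ 1.2411 ÷ 1.2243 × 85.200 × 0.018155 = 1.017985
Product > 1; profitable direction is NZD → CAD → USD → INR → NZD.

1.0180 (arbitrage exists)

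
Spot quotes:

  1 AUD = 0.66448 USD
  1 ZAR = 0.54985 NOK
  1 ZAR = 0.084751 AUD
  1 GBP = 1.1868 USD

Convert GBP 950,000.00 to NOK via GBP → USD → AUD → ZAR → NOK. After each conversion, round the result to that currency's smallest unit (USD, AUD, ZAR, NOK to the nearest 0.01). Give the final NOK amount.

NOK 11,008,258.72

GBP 950,000.00 × 1.1868 = USD 1,127,460.00
USD 1,127,460.00 ÷ 0.66448 = AUD 1,696,755.36
AUD 1,696,755.36 ÷ 0.084751 = ZAR 20,020,475.98
ZAR 20,020,475.98 × 0.54985 = NOK 11,008,258.72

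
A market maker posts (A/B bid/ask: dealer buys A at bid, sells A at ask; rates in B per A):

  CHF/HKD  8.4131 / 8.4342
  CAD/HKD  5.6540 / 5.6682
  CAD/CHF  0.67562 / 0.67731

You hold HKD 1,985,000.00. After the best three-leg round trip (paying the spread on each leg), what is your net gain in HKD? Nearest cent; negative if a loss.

Best loop HKD → CAD → CHF → HKD:
HKD 1,985,000.00 ÷ 5.6682 (buy CAD at ask) = CAD 350,199.36
CAD 350,199.36 × 0.67562 (sell CAD at bid) = CHF 236,601.69
CHF 236,601.69 × 8.4131 (sell CHF at bid) = HKD 1,990,553.68

Net profit: HKD 5,553.68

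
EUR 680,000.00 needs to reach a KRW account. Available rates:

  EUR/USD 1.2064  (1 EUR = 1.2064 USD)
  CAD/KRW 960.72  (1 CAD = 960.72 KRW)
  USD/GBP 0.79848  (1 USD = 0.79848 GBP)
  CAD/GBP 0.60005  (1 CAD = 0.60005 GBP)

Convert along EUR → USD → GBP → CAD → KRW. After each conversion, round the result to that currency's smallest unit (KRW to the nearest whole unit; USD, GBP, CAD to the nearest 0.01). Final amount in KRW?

EUR 680,000.00 × 1.2064 = USD 820,352.00
USD 820,352.00 × 0.79848 = GBP 655,034.66
GBP 655,034.66 ÷ 0.60005 = CAD 1,091,633.46
CAD 1,091,633.46 × 960.72 = KRW 1,048,754,098

KRW 1,048,754,098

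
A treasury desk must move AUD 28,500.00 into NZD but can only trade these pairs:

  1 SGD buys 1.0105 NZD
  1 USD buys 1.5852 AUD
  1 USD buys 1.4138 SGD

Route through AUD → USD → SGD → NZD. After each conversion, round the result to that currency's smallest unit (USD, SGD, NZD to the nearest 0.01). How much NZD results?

AUD 28,500.00 ÷ 1.5852 = USD 17,978.80
USD 17,978.80 × 1.4138 = SGD 25,418.43
SGD 25,418.43 × 1.0105 = NZD 25,685.32

NZD 25,685.32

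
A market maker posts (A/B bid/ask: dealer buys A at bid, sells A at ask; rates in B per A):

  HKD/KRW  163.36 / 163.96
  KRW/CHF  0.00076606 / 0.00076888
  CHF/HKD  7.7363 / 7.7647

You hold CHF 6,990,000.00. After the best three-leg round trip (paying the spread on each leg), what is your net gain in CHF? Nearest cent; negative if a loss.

Best loop CHF → KRW → HKD → CHF:
CHF 6,990,000.00 ÷ 0.00076888 (buy KRW at ask) = KRW 9,091,145,562
KRW 9,091,145,562 ÷ 163.96 (buy HKD at ask) = HKD 55,447,338.15
HKD 55,447,338.15 ÷ 7.7647 (buy CHF at ask) = CHF 7,140,950.47

Net profit: CHF 150,950.47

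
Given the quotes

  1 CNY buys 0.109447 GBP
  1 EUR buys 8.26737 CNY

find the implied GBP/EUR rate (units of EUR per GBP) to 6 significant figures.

GBP/EUR = 1.10517

1 GBP ÷ 0.109447 = 9.13684 CNY
9.13684 CNY ÷ 8.26737 = 1.10517 EUR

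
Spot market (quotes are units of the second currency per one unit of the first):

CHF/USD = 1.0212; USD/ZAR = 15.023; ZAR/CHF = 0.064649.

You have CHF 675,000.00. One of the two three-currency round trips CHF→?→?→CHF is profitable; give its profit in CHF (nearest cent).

Profit: CHF 5,572.64

Profitable loop is CHF → ZAR → USD → CHF:
CHF 675,000.00 ÷ 0.064649 = ZAR 10,440,996.77
ZAR 10,440,996.77 ÷ 15.023 = USD 695,000.78
USD 695,000.78 ÷ 1.0212 = CHF 680,572.64
Profit = CHF 680,572.64 − CHF 675,000.00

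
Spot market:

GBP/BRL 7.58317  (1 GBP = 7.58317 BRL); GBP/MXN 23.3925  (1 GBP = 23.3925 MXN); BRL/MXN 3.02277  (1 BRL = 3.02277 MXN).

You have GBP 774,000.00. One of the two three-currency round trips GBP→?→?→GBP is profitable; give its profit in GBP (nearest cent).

Profit: GBP 15,881.07

Profitable loop is GBP → MXN → BRL → GBP:
GBP 774,000.00 × 23.3925 = MXN 18,105,795.00
MXN 18,105,795.00 ÷ 3.02277 = BRL 5,989,802.40
BRL 5,989,802.40 ÷ 7.58317 = GBP 789,881.07
Profit = GBP 789,881.07 − GBP 774,000.00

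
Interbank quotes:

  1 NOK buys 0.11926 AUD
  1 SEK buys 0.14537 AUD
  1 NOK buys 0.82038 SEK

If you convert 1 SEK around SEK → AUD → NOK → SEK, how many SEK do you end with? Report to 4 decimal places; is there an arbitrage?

1.0000 (no arbitrage)

Around SEK → AUD → NOK → SEK: 1 × 0.14537 ÷ 0.11926 × 0.82038 = 0.999989
Product ≈ 1 (deviation 0.001%, within rounding noise).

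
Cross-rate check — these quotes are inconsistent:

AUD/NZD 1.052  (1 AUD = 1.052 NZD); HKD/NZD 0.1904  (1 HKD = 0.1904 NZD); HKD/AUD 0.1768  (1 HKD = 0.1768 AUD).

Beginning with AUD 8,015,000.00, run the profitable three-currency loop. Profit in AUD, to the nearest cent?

Profit: AUD 189,884.47

Profitable loop is AUD → HKD → NZD → AUD:
AUD 8,015,000.00 ÷ 0.1768 = HKD 45,333,710.41
HKD 45,333,710.41 × 0.1904 = NZD 8,631,538.46
NZD 8,631,538.46 ÷ 1.052 = AUD 8,204,884.47
Profit = AUD 8,204,884.47 − AUD 8,015,000.00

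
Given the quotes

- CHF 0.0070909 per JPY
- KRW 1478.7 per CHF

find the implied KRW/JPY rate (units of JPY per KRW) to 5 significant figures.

KRW/JPY = 0.095371

1 KRW ÷ 1478.7 = 0.00067627 CHF
0.00067627 CHF ÷ 0.0070909 = 0.0953715 JPY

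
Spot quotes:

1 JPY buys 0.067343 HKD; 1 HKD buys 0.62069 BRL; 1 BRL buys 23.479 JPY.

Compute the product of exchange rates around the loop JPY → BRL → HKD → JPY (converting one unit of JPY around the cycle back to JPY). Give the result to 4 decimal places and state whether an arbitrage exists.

Around JPY → BRL → HKD → JPY: 1 ÷ 23.479 ÷ 0.62069 ÷ 0.067343 = 1.018951
Product > 1; profitable direction is JPY → BRL → HKD → JPY.

1.0190 (arbitrage exists)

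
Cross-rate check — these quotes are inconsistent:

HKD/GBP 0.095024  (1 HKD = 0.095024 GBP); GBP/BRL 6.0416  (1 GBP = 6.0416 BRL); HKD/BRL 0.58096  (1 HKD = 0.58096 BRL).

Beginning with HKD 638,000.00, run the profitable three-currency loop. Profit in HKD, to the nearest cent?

Profitable loop is HKD → BRL → GBP → HKD:
HKD 638,000.00 × 0.58096 = BRL 370,652.48
BRL 370,652.48 ÷ 6.0416 = GBP 61,350.05
GBP 61,350.05 ÷ 0.095024 = HKD 645,626.93
Profit = HKD 645,626.93 − HKD 638,000.00

Profit: HKD 7,626.93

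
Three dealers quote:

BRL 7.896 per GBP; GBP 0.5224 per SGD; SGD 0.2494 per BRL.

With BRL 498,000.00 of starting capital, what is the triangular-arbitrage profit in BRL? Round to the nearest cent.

Profit: BRL 14,313.85

Profitable loop is BRL → SGD → GBP → BRL:
BRL 498,000.00 × 0.2494 = SGD 124,201.20
SGD 124,201.20 × 0.5224 = GBP 64,882.71
GBP 64,882.71 × 7.896 = BRL 512,313.85
Profit = BRL 512,313.85 − BRL 498,000.00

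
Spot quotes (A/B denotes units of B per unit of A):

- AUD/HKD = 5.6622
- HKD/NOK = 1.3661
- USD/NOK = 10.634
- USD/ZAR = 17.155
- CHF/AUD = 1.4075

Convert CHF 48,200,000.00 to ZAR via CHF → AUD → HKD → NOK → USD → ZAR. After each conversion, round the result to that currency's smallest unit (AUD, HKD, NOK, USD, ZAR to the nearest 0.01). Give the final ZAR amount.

CHF 48,200,000.00 × 1.4075 = AUD 67,841,500.00
AUD 67,841,500.00 × 5.6622 = HKD 384,132,141.30
HKD 384,132,141.30 × 1.3661 = NOK 524,762,918.23
NOK 524,762,918.23 ÷ 10.634 = USD 49,347,650.76
USD 49,347,650.76 × 17.155 = ZAR 846,558,948.79

ZAR 846,558,948.79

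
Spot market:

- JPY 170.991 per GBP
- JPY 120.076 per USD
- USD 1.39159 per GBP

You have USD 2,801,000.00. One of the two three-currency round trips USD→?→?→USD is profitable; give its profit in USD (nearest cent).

Profit: USD 65,281.56

Profitable loop is USD → GBP → JPY → USD:
USD 2,801,000.00 ÷ 1.39159 = GBP 2,012,805.50
GBP 2,012,805.50 × 170.991 = JPY 344,171,625
JPY 344,171,625 ÷ 120.076 = USD 2,866,281.56
Profit = USD 2,866,281.56 − USD 2,801,000.00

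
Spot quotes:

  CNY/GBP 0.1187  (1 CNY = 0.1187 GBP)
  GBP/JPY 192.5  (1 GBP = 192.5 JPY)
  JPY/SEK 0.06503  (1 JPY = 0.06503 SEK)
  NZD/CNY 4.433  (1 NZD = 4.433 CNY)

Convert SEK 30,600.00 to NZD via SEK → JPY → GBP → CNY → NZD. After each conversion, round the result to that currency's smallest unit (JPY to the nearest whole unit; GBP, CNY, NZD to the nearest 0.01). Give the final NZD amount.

NZD 4,645.46

SEK 30,600.00 ÷ 0.06503 = JPY 470,552
JPY 470,552 ÷ 192.5 = GBP 2,444.43
GBP 2,444.43 ÷ 0.1187 = CNY 20,593.34
CNY 20,593.34 ÷ 4.433 = NZD 4,645.46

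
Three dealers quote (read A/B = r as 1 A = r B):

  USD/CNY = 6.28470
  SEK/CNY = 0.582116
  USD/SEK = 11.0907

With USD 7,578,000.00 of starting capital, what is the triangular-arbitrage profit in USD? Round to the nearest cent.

Profitable loop is USD → SEK → CNY → USD:
USD 7,578,000.00 × 11.0907 = SEK 84,045,324.60
SEK 84,045,324.60 × 0.582116 = CNY 48,924,128.17
CNY 48,924,128.17 ÷ 6.28470 = USD 7,784,640.19
Profit = USD 7,784,640.19 − USD 7,578,000.00

Profit: USD 206,640.19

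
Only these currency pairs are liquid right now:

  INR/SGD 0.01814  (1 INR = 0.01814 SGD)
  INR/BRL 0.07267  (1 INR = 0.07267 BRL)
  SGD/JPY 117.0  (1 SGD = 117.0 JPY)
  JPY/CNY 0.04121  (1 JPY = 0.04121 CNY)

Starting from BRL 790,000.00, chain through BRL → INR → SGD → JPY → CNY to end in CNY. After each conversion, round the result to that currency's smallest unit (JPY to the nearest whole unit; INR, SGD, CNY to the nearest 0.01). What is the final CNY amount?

CNY 950,818.67

BRL 790,000.00 ÷ 0.07267 = INR 10,871,060.96
INR 10,871,060.96 × 0.01814 = SGD 197,201.05
SGD 197,201.05 × 117.0 = JPY 23,072,523
JPY 23,072,523 × 0.04121 = CNY 950,818.67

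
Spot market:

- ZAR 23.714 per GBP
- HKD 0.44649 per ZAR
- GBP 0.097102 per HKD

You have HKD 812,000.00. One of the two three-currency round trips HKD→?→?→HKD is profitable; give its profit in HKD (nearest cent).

Profit: HKD 22,835.21

Profitable loop is HKD → GBP → ZAR → HKD:
HKD 812,000.00 × 0.097102 = GBP 78,846.82
GBP 78,846.82 × 23.714 = ZAR 1,869,773.58
ZAR 1,869,773.58 × 0.44649 = HKD 834,835.21
Profit = HKD 834,835.21 − HKD 812,000.00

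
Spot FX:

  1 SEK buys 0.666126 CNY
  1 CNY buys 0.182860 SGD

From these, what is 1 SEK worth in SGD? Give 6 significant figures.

1 SEK × 0.666126 = 0.666126 CNY
0.666126 CNY × 0.182860 = 0.121808 SGD

SEK/SGD = 0.121808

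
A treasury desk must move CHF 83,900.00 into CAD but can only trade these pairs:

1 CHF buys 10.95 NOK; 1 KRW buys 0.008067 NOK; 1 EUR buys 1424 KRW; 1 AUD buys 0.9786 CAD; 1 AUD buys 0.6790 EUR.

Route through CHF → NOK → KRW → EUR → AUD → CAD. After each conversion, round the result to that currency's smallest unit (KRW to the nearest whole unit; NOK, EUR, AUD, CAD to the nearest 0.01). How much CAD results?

CAD 115,262.88

CHF 83,900.00 × 10.95 = NOK 918,705.00
NOK 918,705.00 ÷ 0.008067 = KRW 113,884,344
KRW 113,884,344 ÷ 1424 = EUR 79,974.96
EUR 79,974.96 ÷ 0.6790 = AUD 117,783.45
AUD 117,783.45 × 0.9786 = CAD 115,262.88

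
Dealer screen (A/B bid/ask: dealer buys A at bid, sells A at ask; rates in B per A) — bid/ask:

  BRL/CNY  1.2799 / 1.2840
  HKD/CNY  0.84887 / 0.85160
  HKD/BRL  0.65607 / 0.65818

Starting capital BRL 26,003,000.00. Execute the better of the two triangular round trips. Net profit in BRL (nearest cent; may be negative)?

Net profit: BRL 115,903.23

Best loop BRL → HKD → CNY → BRL:
BRL 26,003,000.00 ÷ 0.65818 (buy HKD at ask) = HKD 39,507,429.58
HKD 39,507,429.58 × 0.84887 (sell HKD at bid) = CNY 33,536,671.75
CNY 33,536,671.75 ÷ 1.2840 (buy BRL at ask) = BRL 26,118,903.23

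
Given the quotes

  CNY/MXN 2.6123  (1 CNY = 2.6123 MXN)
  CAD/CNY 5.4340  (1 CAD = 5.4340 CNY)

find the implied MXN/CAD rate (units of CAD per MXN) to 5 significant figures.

MXN/CAD = 0.070446

1 MXN ÷ 2.6123 = 0.382804 CNY
0.382804 CNY ÷ 5.4340 = 0.0704462 CAD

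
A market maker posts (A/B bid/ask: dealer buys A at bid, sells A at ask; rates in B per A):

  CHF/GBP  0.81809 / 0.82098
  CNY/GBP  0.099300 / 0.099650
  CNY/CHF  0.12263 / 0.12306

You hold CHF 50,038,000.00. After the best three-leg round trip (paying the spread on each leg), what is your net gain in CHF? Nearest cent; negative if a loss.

Net profit: CHF 337,625.54

Best loop CHF → GBP → CNY → CHF:
CHF 50,038,000.00 × 0.81809 (sell CHF at bid) = GBP 40,935,587.42
GBP 40,935,587.42 ÷ 0.099650 (buy CNY at ask) = CNY 410,793,651.98
CNY 410,793,651.98 × 0.12263 (sell CNY at bid) = CHF 50,375,625.54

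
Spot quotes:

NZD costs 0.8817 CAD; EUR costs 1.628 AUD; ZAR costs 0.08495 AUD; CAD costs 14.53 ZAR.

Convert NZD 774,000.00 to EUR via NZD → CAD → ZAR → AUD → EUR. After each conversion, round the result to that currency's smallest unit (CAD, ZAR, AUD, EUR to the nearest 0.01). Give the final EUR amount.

NZD 774,000.00 × 0.8817 = CAD 682,435.80
CAD 682,435.80 × 14.53 = ZAR 9,915,792.17
ZAR 9,915,792.17 × 0.08495 = AUD 842,346.54
AUD 842,346.54 ÷ 1.628 = EUR 517,411.88

EUR 517,411.88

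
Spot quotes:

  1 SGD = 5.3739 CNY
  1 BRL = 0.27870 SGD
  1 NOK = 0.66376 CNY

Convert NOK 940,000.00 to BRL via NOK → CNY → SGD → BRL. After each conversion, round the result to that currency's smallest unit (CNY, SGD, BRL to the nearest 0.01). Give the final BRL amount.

NOK 940,000.00 × 0.66376 = CNY 623,934.40
CNY 623,934.40 ÷ 5.3739 = SGD 116,104.58
SGD 116,104.58 ÷ 0.27870 = BRL 416,593.40

BRL 416,593.40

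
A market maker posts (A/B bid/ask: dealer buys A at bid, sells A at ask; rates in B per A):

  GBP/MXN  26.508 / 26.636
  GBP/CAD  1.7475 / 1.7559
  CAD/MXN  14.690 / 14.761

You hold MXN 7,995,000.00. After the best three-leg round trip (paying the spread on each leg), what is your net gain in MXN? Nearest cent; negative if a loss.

Best loop MXN → CAD → GBP → MXN:
MXN 7,995,000.00 ÷ 14.761 (buy CAD at ask) = CAD 541,629.97
CAD 541,629.97 ÷ 1.7559 (buy GBP at ask) = GBP 308,462.88
GBP 308,462.88 × 26.508 (sell GBP at bid) = MXN 8,176,734.02

Net profit: MXN 181,734.02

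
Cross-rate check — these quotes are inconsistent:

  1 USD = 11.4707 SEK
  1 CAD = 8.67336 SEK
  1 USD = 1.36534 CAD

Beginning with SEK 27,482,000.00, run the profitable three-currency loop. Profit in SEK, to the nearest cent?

Profitable loop is SEK → USD → CAD → SEK:
SEK 27,482,000.00 ÷ 11.4707 = USD 2,395,843.32
USD 2,395,843.32 × 1.36534 = CAD 3,271,140.72
CAD 3,271,140.72 × 8.67336 = SEK 28,371,781.09
Profit = SEK 28,371,781.09 − SEK 27,482,000.00

Profit: SEK 889,781.09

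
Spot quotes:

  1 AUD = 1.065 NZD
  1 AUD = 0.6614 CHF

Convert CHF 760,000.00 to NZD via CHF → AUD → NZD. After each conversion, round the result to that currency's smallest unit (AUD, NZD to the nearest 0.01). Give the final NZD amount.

CHF 760,000.00 ÷ 0.6614 = AUD 1,149,077.71
AUD 1,149,077.71 × 1.065 = NZD 1,223,767.76

NZD 1,223,767.76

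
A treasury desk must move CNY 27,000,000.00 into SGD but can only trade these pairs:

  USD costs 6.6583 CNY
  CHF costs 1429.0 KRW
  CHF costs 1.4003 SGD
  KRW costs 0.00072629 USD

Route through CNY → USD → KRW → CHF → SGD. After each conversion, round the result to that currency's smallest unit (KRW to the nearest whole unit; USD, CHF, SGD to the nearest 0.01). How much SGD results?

SGD 5,471,157.29

CNY 27,000,000.00 ÷ 6.6583 = USD 4,055,089.14
USD 4,055,089.14 ÷ 0.00072629 = KRW 5,583,291,991
KRW 5,583,291,991 ÷ 1429.0 = CHF 3,907,132.25
CHF 3,907,132.25 × 1.4003 = SGD 5,471,157.29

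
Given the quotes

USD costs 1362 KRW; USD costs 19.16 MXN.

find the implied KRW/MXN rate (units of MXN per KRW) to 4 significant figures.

1 KRW ÷ 1362 = 0.000734214 USD
0.000734214 USD × 19.16 = 0.0140675 MXN

KRW/MXN = 0.01407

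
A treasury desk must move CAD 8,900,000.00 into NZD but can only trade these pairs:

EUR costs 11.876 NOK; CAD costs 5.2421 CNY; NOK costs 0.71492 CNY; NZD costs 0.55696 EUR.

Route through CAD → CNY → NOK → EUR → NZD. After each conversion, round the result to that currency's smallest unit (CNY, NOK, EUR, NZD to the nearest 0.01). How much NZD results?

CAD 8,900,000.00 × 5.2421 = CNY 46,654,690.00
CNY 46,654,690.00 ÷ 0.71492 = NOK 65,258,616.35
NOK 65,258,616.35 ÷ 11.876 = EUR 5,494,999.69
EUR 5,494,999.69 ÷ 0.55696 = NZD 9,866,058.05

NZD 9,866,058.05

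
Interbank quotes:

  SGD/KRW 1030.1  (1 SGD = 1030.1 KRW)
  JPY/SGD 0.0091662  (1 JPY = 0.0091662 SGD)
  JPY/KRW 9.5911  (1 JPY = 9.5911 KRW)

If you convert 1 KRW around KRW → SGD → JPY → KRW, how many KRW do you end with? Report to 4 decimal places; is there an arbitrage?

1.0158 (arbitrage exists)

Around KRW → SGD → JPY → KRW: 1 ÷ 1030.1 ÷ 0.0091662 × 9.5911 = 1.015780
Product > 1; profitable direction is KRW → SGD → JPY → KRW.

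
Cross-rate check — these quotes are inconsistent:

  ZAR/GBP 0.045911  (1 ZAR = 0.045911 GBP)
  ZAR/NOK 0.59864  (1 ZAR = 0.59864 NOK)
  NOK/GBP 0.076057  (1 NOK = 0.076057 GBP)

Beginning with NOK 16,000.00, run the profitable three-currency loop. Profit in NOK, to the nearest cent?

Profitable loop is NOK → ZAR → GBP → NOK:
NOK 16,000.00 ÷ 0.59864 = ZAR 26,727.25
ZAR 26,727.25 × 0.045911 = GBP 1,227.07
GBP 1,227.07 ÷ 0.076057 = NOK 16,133.62
Profit = NOK 16,133.62 − NOK 16,000.00

Profit: NOK 133.62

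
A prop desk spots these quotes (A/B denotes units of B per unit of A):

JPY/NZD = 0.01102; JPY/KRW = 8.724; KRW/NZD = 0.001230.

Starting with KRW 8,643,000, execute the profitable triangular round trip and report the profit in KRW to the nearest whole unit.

Profitable loop is KRW → JPY → NZD → KRW:
KRW 8,643,000 ÷ 8.724 = JPY 990,715
JPY 990,715 × 0.01102 = NZD 10,917.68
NZD 10,917.68 ÷ 0.001230 = KRW 8,876,164
Profit = KRW 8,876,164 − KRW 8,643,000

Profit: KRW 233,164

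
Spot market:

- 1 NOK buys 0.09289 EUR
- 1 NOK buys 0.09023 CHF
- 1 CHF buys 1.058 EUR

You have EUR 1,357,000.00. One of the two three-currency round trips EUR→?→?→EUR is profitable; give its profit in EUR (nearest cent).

Profit: EUR 37,593.09

Profitable loop is EUR → NOK → CHF → EUR:
EUR 1,357,000.00 ÷ 0.09289 = NOK 14,608,676.93
NOK 14,608,676.93 × 0.09023 = CHF 1,318,140.92
CHF 1,318,140.92 × 1.058 = EUR 1,394,593.09
Profit = EUR 1,394,593.09 − EUR 1,357,000.00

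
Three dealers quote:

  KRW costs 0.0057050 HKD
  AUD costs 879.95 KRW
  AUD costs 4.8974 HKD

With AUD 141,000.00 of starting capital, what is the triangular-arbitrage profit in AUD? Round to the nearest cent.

Profit: AUD 3,533.05

Profitable loop is AUD → KRW → HKD → AUD:
AUD 141,000.00 × 879.95 = KRW 124,072,950
KRW 124,072,950 × 0.0057050 = HKD 707,836.18
HKD 707,836.18 ÷ 4.8974 = AUD 144,533.05
Profit = AUD 144,533.05 − AUD 141,000.00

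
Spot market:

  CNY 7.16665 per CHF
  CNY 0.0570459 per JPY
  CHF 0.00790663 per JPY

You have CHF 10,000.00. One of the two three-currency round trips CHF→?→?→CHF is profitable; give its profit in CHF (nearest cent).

Profit: CHF 67.39

Profitable loop is CHF → JPY → CNY → CHF:
CHF 10,000.00 ÷ 0.00790663 = JPY 1,264,761
JPY 1,264,761 × 0.0570459 = CNY 72,149.45
CNY 72,149.45 ÷ 7.16665 = CHF 10,067.39
Profit = CHF 10,067.39 − CHF 10,000.00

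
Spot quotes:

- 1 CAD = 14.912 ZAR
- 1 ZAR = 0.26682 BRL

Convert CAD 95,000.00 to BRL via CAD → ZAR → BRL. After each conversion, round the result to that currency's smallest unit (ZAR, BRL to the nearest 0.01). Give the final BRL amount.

CAD 95,000.00 × 14.912 = ZAR 1,416,640.00
ZAR 1,416,640.00 × 0.26682 = BRL 377,987.88

BRL 377,987.88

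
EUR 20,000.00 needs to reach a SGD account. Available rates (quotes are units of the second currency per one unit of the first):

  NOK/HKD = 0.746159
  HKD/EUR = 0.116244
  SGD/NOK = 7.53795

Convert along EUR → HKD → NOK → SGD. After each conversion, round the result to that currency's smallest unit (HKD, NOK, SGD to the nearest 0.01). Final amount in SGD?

SGD 30,589.67

EUR 20,000.00 ÷ 0.116244 = HKD 172,051.89
HKD 172,051.89 ÷ 0.746159 = NOK 230,583.41
NOK 230,583.41 ÷ 7.53795 = SGD 30,589.67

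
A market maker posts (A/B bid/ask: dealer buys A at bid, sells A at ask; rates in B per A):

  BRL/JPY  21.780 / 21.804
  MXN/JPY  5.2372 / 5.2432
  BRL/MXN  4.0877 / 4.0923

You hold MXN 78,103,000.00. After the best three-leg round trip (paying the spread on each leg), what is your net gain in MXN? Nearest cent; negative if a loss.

Net profit: MXN 1,176,646.23

Best loop MXN → BRL → JPY → MXN:
MXN 78,103,000.00 ÷ 4.0923 (buy BRL at ask) = BRL 19,085,355.42
BRL 19,085,355.42 × 21.780 (sell BRL at bid) = JPY 415,679,041
JPY 415,679,041 ÷ 5.2432 (buy MXN at ask) = MXN 79,279,646.23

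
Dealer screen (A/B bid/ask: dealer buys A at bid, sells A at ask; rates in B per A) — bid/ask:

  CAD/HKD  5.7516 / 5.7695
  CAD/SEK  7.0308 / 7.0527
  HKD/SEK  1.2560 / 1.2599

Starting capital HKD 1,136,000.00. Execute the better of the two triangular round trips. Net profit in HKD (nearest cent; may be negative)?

Net profit: HKD 27,593.36

Best loop HKD → SEK → CAD → HKD:
HKD 1,136,000.00 × 1.2560 (sell HKD at bid) = SEK 1,426,816.00
SEK 1,426,816.00 ÷ 7.0527 (buy CAD at ask) = CAD 202,307.77
CAD 202,307.77 × 5.7516 (sell CAD at bid) = HKD 1,163,593.36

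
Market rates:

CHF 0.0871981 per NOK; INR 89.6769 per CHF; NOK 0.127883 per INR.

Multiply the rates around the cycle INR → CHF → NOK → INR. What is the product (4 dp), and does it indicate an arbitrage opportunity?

1.0000 (no arbitrage)

Around INR → CHF → NOK → INR: 1 ÷ 89.6769 ÷ 0.0871981 ÷ 0.127883 = 0.999999
Product ≈ 1 (deviation 0.000%, within rounding noise).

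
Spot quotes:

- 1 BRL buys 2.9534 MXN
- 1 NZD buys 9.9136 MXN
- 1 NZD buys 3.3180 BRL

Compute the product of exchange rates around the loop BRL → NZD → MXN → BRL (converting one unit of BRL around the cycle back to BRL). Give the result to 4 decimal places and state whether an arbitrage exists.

Around BRL → NZD → MXN → BRL: 1 ÷ 3.3180 × 9.9136 ÷ 2.9534 = 1.011656
Product > 1; profitable direction is BRL → NZD → MXN → BRL.

1.0117 (arbitrage exists)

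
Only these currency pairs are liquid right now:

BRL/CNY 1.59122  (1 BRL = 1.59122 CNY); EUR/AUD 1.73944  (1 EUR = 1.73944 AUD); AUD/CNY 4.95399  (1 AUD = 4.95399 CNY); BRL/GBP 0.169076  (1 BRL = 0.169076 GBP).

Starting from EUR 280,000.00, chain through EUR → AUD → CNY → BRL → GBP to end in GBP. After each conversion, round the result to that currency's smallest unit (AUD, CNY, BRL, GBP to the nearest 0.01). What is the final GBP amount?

EUR 280,000.00 × 1.73944 = AUD 487,043.20
AUD 487,043.20 × 4.95399 = CNY 2,412,807.14
CNY 2,412,807.14 ÷ 1.59122 = BRL 1,516,325.30
BRL 1,516,325.30 × 0.169076 = GBP 256,374.22

GBP 256,374.22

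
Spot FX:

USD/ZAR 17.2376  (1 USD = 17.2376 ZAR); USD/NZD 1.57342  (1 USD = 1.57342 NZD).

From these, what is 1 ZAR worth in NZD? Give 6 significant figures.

1 ZAR ÷ 17.2376 = 0.0580127 USD
0.0580127 USD × 1.57342 = 0.0912784 NZD

ZAR/NZD = 0.0912784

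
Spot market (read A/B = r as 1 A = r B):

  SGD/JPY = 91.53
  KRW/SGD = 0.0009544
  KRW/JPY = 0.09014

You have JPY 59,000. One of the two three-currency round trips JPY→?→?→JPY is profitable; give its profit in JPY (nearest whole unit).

Profit: JPY 1,880

Profitable loop is JPY → SGD → KRW → JPY:
JPY 59,000 ÷ 91.53 = SGD 644.60
SGD 644.60 ÷ 0.0009544 = KRW 675,395
KRW 675,395 × 0.09014 = JPY 60,880
Profit = JPY 60,880 − JPY 59,000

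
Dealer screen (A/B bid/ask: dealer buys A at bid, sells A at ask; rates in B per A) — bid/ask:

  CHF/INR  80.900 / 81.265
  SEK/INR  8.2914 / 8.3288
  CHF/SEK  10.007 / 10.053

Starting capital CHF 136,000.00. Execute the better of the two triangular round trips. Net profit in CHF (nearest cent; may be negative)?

Best loop CHF → SEK → INR → CHF:
CHF 136,000.00 × 10.007 (sell CHF at bid) = SEK 1,360,952.00
SEK 1,360,952.00 × 8.2914 (sell SEK at bid) = INR 11,284,197.41
INR 11,284,197.41 ÷ 81.265 (buy CHF at ask) = CHF 138,856.79

Net profit: CHF 2,856.79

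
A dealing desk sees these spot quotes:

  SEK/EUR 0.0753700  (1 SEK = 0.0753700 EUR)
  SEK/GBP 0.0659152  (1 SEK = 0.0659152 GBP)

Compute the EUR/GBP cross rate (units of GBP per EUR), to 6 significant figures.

1 EUR ÷ 0.0753700 = 13.2679 SEK
13.2679 SEK × 0.0659152 = 0.874555 GBP

EUR/GBP = 0.874555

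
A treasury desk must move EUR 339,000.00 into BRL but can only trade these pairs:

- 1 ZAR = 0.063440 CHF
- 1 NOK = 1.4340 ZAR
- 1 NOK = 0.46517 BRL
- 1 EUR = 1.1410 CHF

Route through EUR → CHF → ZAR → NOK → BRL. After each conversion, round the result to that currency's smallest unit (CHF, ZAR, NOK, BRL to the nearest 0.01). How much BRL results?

EUR 339,000.00 × 1.1410 = CHF 386,799.00
CHF 386,799.00 ÷ 0.063440 = ZAR 6,097,083.86
ZAR 6,097,083.86 ÷ 1.4340 = NOK 4,251,801.85
NOK 4,251,801.85 × 0.46517 = BRL 1,977,810.67

BRL 1,977,810.67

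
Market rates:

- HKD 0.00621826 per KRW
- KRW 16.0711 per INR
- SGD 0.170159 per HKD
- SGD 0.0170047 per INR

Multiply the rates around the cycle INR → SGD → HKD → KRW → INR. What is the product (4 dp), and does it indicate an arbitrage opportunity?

1.0000 (no arbitrage)

Around INR → SGD → HKD → KRW → INR: 1 × 0.0170047 ÷ 0.170159 ÷ 0.00621826 ÷ 16.0711 = 0.999999
Product ≈ 1 (deviation 0.000%, within rounding noise).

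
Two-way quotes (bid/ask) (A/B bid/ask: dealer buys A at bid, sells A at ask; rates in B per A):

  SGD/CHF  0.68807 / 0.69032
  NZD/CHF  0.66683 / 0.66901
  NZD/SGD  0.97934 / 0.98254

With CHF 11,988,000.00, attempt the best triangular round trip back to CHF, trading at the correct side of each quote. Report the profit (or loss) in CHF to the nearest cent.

Best loop CHF → NZD → SGD → CHF:
CHF 11,988,000.00 ÷ 0.66901 (buy NZD at ask) = NZD 17,919,014.66
NZD 17,919,014.66 × 0.97934 (sell NZD at bid) = SGD 17,548,807.82
SGD 17,548,807.82 × 0.68807 (sell SGD at bid) = CHF 12,074,808.20

Net profit: CHF 86,808.20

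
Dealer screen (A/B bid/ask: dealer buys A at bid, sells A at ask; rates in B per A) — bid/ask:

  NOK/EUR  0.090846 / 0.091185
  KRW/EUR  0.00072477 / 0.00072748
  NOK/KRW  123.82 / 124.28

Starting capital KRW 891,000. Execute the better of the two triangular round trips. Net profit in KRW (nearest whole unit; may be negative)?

Best loop KRW → NOK → EUR → KRW:
KRW 891,000 ÷ 124.28 (buy NOK at ask) = NOK 7,169.30
NOK 7,169.30 × 0.090846 (sell NOK at bid) = EUR 651.30
EUR 651.30 ÷ 0.00072748 (buy KRW at ask) = KRW 895,285

Net profit: KRW 4,285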